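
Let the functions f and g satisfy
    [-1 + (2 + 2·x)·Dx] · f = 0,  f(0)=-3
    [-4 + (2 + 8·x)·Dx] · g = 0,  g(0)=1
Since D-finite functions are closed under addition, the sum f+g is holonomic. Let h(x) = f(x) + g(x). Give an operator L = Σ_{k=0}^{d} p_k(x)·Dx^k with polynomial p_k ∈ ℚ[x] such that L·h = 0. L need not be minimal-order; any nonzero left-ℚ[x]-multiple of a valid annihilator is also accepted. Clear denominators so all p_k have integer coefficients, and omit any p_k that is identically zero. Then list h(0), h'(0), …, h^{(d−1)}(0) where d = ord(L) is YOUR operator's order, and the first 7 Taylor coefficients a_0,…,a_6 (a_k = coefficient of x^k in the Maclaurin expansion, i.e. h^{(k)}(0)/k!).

f: a_k = -3, -3/2, 3/8, -3/16, 15/128, -21/256, 63/1024, …
g: a_k = 1, 2, -2, 4, -10, 28, -84, …
L₀ := lclm(L_f,L_g); ord L₀ ≤ 1+1.
L = -2 + (5 + 8·x)·Dx + (2 + 10·x + 8·x^2)·Dx^2  (order 2).
h: a_k = -2, 1/2, -13/8, 61/16, -1265/128, 7147/256, -85953/1024, …
ICs: h(0) = -2, h′(0) = 1/2.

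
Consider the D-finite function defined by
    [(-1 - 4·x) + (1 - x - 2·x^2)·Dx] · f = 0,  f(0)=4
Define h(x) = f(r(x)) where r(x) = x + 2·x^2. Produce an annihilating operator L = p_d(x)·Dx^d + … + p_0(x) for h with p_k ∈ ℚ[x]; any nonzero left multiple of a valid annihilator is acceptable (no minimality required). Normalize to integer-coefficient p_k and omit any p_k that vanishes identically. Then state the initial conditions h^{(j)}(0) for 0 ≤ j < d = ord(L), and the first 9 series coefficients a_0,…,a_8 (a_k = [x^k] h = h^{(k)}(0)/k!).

f: a_k = 4, 4, 12, 20, 44, 84, 172, 340, 684, …
h₀=f(r): pull back L_f along r ⇒ L₀.
L = (1 + 8·x + 24·x^2 + 32·x^3) + (-1 + x + 4·x^2 + 8·x^3 + 8·x^4)·Dx  (order 1).
h: a_k = 4, 4, 20, 68, 212, 676, 2228, 7172, 23188, …
ICs: h(0) = 4.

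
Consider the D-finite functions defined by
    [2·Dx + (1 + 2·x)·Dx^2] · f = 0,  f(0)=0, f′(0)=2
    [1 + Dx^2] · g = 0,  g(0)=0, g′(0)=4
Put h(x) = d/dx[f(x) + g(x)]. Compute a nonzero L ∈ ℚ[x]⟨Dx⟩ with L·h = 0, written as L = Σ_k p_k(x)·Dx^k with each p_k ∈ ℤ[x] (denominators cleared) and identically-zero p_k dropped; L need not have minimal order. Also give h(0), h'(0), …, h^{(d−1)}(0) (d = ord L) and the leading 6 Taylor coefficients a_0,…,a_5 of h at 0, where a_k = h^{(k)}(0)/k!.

f: a_k = 0, 2, -2, 8/3, -4, 32/5, …
g: a_k = 0, 4, 0, -2/3, 0, 1/30, …
Weyl lclm of L_f,L_g ⇒ L₀ (ord ≤ 4).
h=h₀': d/dx-closure on L₀ ⇒ L.
L = (50 + 8·x + 8·x^2) + (9 + 22·x + 12·x^2 + 8·x^3)·Dx + (50 + 8·x + 8·x^2)·Dx^2 + (9 + 22·x + 12·x^2 + 8·x^3)·Dx^3  (order 3).
h: a_k = 6, -4, 6, -16, 193/6, -64, …
ICs: h(0) = 6, h′(0) = -4, h′′(0) = 12.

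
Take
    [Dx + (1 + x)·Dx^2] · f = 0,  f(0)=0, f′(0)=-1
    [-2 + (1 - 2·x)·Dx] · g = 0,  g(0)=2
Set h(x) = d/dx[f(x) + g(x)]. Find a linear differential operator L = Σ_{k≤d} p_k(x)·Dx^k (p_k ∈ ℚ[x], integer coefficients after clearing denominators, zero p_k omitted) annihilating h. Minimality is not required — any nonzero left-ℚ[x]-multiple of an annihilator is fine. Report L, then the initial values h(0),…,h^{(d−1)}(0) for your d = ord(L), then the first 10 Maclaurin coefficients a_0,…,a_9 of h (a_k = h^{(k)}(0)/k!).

L = (-32 - 8·x) + (-22 - 56·x - 16·x^2)·Dx + (5 - 3·x - 12·x^2 - 4·x^3)·Dx^2  (order 2).
h: a_k = 3, 17, 47, 129, 319, 769, 1791, 4097, 9215, 20481, …
ICs: h(0) = 3, h′(0) = 17.

f: a_k = 0, -1, 1/2, -1/3, 1/4, -1/5, 1/6, -1/7, 1/8, -1/9, …
g: a_k = 2, 4, 8, 16, 32, 64, 128, 256, 512, 1024, …
Sum ⇒ L₀ = lclm(L_f,L_g) in ℚ(x)⟨Dx⟩.
h=h₀': d/dx-closure on L₀ ⇒ L.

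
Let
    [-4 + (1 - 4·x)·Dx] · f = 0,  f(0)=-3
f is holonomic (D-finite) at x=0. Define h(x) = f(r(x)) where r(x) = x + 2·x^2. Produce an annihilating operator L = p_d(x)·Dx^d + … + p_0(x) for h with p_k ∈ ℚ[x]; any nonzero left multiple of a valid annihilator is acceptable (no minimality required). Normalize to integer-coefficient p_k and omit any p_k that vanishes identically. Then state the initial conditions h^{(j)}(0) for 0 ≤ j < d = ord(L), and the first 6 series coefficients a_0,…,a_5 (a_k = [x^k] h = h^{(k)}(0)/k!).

L = (4 + 16·x) + (-1 + 4·x + 8·x^2)·Dx  (order 1).
h: a_k = -3, -12, -72, -384, -2112, -11520, …
ICs: h(0) = -3.

f: a_k = -3, -12, -48, -192, -768, -3072, …
Substitute x→r, Dx→(1/r')Dx; clear ⇒ L₀.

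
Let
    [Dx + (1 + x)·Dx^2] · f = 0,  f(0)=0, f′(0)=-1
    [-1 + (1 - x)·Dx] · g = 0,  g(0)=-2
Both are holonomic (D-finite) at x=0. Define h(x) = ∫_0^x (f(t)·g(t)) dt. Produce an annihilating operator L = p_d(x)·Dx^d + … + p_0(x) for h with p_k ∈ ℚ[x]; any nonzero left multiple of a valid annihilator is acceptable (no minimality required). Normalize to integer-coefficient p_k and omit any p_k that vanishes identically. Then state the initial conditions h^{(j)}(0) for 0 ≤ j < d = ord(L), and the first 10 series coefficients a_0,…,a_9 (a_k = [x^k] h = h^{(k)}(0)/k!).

L = Dx + (1 + 3·x)·Dx^2 + (-1 + x^2)·Dx^3  (order 3).
h: a_k = 0, 0, 1, 1/3, 5/12, 7/30, 47/180, 37/210, 319/1680, 533/3780, …
ICs: h(0) = 0, h′(0) = 0, h′′(0) = 2.

f: a_k = 0, -1, 1/2, -1/3, 1/4, -1/5, 1/6, -1/7, 1/8, -1/9, …
g: a_k = -2, -2, -2, -2, -2, -2, -2, -2, -2, -2, …
Sym-product of L_f,L_g gives L₀ (≤ ord 2).
∫: right-multiply L₀ by Dx.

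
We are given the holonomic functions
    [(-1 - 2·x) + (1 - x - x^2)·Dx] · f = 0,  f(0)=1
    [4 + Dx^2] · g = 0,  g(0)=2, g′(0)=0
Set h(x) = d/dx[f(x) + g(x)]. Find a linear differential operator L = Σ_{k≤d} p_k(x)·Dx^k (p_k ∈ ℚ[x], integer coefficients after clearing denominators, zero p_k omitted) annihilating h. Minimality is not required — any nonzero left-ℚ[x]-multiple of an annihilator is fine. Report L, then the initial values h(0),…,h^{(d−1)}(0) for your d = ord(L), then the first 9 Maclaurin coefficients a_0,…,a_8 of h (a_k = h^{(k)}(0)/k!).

f: a_k = 1, 1, 2, 3, 5, 8, 13, 21, 34, …
g: a_k = 2, 0, -4, 0, 4/3, 0, -8/45, 0, 4/315, …
f+g: L₀ = lclm(L_f,L_g), ord ≤ 1+2.
h=h₀': d/dx-closure on L₀ ⇒ L.
L = (272 + 704·x + 880·x^2 + 400·x^3 + 320·x^4 + 144·x^5 + 48·x^6) + (-44 - 52·x + 108·x^2 + 80·x^3 + 40·x^4 + 72·x^5 + 56·x^6 + 16·x^7)·Dx + (68 + 176·x + 220·x^2 + 100·x^3 + 80·x^4 + 36·x^5 + 12·x^6)·Dx^2 + (-11 - 13·x + 27·x^2 + 20·x^3 + 10·x^4 + 18·x^5 + 14·x^6 + 4·x^7)·Dx^3  (order 3).
h: a_k = 1, -4, 9, 76/3, 40, 1154/15, 147, 85712/315, 495, …
ICs: h(0) = 1, h′(0) = -4, h′′(0) = 18.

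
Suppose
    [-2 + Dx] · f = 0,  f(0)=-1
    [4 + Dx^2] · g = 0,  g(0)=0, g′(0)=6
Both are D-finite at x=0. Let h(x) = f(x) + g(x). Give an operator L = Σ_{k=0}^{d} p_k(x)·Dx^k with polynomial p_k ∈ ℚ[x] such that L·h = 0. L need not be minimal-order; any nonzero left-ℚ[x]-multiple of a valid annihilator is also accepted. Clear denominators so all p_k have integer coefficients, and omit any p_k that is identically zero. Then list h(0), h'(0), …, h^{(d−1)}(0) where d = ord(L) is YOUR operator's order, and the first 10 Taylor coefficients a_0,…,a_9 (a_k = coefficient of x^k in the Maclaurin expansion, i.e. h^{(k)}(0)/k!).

L = -8 + 4·Dx - 2·Dx^2 + Dx^3  (order 3).
h: a_k = -1, 4, -2, -16/3, -2/3, 8/15, -4/45, -32/315, -2/315, 8/2835, …
ICs: h(0) = -1, h′(0) = 4, h′′(0) = -4.

f: a_k = -1, -2, -2, -4/3, -2/3, -4/15, -4/45, -8/315, -2/315, -4/2835, …
g: a_k = 0, 6, 0, -4, 0, 4/5, 0, -8/105, 0, 4/945, …
Sum ⇒ L₀ = lclm(L_f,L_g) in ℚ(x)⟨Dx⟩.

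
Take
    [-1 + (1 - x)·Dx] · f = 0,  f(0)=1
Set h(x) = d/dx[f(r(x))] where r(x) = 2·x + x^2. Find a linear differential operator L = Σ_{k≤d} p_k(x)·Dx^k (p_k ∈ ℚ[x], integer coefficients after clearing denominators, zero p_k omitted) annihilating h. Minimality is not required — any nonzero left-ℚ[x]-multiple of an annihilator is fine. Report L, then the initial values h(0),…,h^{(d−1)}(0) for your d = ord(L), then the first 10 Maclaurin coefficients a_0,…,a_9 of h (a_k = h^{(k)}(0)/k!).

f: a_k = 1, 1, 1, 1, 1, 1, 1, 1, 1, 1, …
Substitute x→r, Dx→(1/r')Dx; clear ⇒ L₀.
Differentiate: ansatz ord ≤ ord L₀ ⇒ L.
L = (5 + 6·x + 3·x^2) + (-1 + x + 3·x^2 + x^3)·Dx  (order 1).
h: a_k = 2, 10, 36, 116, 350, 1014, 2856, 7880, 21402, 57410, …
ICs: h(0) = 2.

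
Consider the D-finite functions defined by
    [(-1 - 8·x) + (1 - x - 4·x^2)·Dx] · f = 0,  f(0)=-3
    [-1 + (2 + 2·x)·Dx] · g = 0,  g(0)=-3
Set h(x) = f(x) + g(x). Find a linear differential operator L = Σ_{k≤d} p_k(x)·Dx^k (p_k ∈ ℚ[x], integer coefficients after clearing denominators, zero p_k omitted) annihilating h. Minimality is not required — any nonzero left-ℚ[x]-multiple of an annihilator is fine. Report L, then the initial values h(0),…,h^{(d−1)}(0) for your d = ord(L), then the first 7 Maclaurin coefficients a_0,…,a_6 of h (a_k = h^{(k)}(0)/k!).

L = (-21 - 75·x - 228·x^2 - 160·x^3) + (41 + 174·x + 609·x^2 + 872·x^3 + 400·x^4)·Dx + (-2 - 38·x - 30·x^2 + 198·x^3 + 352·x^4 + 160·x^5)·Dx^2  (order 2).
h: a_k = -6, -9/2, -117/8, -435/16, -11121/128, -49941/256, -555969/1024, …
ICs: h(0) = -6, h′(0) = -9/2.

f: a_k = -3, -3, -15, -27, -87, -195, -543, …
g: a_k = -3, -3/2, 3/8, -3/16, 15/128, -21/256, 63/1024, …
h₀=f+g: left-lcm gives L₀, ord ≤ 2.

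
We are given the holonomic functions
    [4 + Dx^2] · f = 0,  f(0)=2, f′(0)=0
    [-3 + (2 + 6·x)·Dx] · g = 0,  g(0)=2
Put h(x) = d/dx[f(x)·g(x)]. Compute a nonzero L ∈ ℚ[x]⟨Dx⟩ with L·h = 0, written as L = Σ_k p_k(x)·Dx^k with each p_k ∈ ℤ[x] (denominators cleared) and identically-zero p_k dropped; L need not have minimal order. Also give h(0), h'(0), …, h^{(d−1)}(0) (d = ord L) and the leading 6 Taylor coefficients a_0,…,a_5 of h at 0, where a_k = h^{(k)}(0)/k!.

L = (1453 + 11712·x + 26784·x^2 + 27648·x^3 + 20736·x^4) + (132 - 756·x - 5184·x^2 - 5184·x^3)·Dx + (172 + 1416·x + 4428·x^2 + 6912·x^3 + 5184·x^4)·Dx^2  (order 2).
h: a_k = 6, -25, -63/4, -95/24, 5465/64, -435961/1920, …
ICs: h(0) = 6, h′(0) = -25.

f: a_k = 2, 0, -4, 0, 4/3, 0, …
g: a_k = 2, 3, -9/4, 27/8, -405/64, 1701/128, …
f·g: L₀ = L_f ⊗_s L_g, ord ≤ 2·1.
h=h₀': d/dx-closure on L₀ ⇒ L.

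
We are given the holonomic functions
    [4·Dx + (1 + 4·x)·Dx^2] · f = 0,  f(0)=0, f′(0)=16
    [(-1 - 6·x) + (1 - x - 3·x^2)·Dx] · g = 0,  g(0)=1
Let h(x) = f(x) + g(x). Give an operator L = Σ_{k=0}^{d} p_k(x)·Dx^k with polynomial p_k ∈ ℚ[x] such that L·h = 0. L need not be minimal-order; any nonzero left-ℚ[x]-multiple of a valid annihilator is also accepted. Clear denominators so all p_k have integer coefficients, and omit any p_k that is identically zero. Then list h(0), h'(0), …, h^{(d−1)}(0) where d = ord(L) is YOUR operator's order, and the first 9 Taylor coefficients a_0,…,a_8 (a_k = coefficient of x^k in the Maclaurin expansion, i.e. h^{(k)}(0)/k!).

f: a_k = 0, 16, -32, 256/3, -256, 4096/5, -8192/3, 65536/7, -32768, …
g: a_k = 1, 1, 4, 7, 19, 40, 97, 217, 508, …
h₀=f+g: left-lcm gives L₀, ord ≤ 3.
L = (-212 - 1072·x - 3144·x^2 - 2160·x^3 - 2592·x^4)·Dx + (-5 - 248·x - 1922·x^2 - 4308·x^3 - 4464·x^4 - 4320·x^5)·Dx^2 + (6 + 53·x + 108·x^2 - 110·x^3 - 519·x^4 - 1044·x^5 - 864·x^6)·Dx^3  (order 3).
h: a_k = 1, 17, -28, 277/3, -237, 4296/5, -7901/3, 67055/7, -32260, …
ICs: h(0) = 1, h′(0) = 17, h′′(0) = -56.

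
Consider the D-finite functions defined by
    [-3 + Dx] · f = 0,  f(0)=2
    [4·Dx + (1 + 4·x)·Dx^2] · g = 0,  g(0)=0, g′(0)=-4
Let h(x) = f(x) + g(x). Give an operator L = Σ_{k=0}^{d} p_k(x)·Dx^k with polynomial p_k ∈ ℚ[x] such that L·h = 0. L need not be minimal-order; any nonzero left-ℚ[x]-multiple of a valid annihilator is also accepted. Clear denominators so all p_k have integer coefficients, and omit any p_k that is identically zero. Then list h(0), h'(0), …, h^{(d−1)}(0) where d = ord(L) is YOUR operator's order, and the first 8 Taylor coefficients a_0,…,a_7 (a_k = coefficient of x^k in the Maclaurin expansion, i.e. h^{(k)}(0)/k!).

L = (-132 - 144·x)·Dx + (23 - 72·x - 144·x^2)·Dx^2 + (7 + 40·x + 48·x^2)·Dx^3  (order 3).
h: a_k = 2, 2, 17, -37/3, 283/4, -803/4, 82163/120, -655117/280, …
ICs: h(0) = 2, h′(0) = 2, h′′(0) = 34.

f: a_k = 2, 6, 9, 9, 27/4, 81/20, 81/40, 243/280, …
g: a_k = 0, -4, 8, -64/3, 64, -1024/5, 2048/3, -16384/7, …
Weyl lclm of L_f,L_g ⇒ L₀ (ord ≤ 3).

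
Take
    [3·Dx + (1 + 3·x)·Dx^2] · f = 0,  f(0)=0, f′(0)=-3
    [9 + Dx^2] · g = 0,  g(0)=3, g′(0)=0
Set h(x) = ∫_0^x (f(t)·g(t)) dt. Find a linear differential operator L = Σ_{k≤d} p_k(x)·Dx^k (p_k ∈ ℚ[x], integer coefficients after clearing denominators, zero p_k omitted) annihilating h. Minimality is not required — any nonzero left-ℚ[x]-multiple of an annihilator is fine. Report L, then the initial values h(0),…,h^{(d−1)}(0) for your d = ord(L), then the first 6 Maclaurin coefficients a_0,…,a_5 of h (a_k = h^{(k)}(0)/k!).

f: a_k = 0, -3, 9/2, -9, 81/4, -243/5, …
g: a_k = 3, 0, -27/2, 0, 81/8, 0, …
h₀=f·g: eliminate ⇒ L₀, order ≤ 2·2.
h=∫₀ˣh₀: take L = L₀·Dx.
L = (-81 + 486·x + 4617·x^2 + 11664·x^3 + 8748·x^4)·Dx + (36 + 540·x + 1944·x^2 + 1944·x^3)·Dx^2 + (180·x + 1134·x^2 + 2592·x^3 + 1944·x^4)·Dx^3 + (4 + 60·x + 216·x^2 + 216·x^3)·Dx^4 + (1 + 14·x + 69·x^2 + 144·x^3 + 108·x^4)·Dx^5  (order 5).
h: a_k = 0, 0, -9/2, 9/2, 27/8, 0, …
ICs: h(0) = 0, h′(0) = 0, h′′(0) = -9, h′′′(0) = 27, h′′′′(0) = 81.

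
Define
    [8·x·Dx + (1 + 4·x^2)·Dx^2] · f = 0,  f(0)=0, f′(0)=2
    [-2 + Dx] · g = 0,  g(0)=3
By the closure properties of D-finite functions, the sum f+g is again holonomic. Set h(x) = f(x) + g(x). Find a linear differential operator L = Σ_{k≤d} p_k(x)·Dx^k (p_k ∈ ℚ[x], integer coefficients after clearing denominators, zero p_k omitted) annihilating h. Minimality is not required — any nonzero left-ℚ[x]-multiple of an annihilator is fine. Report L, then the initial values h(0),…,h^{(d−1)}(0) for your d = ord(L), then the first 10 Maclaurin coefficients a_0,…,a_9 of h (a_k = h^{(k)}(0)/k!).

L = (8 - 32·x - 32·x^2)·Dx + (-6 + 12·x + 8·x^2 - 16·x^3)·Dx^2 + (1 + 2·x + 4·x^2 + 8·x^3)·Dx^3  (order 3).
h: a_k = 3, 8, 6, 4/3, 2, 36/5, 4/15, -1912/105, 2/105, 53764/945, …
ICs: h(0) = 3, h′(0) = 8, h′′(0) = 12.

f: a_k = 0, 2, 0, -8/3, 0, 32/5, 0, -128/7, 0, 512/9, …
g: a_k = 3, 6, 6, 4, 2, 4/5, 4/15, 8/105, 2/105, 4/945, …
Weyl lclm of L_f,L_g ⇒ L₀ (ord ≤ 3).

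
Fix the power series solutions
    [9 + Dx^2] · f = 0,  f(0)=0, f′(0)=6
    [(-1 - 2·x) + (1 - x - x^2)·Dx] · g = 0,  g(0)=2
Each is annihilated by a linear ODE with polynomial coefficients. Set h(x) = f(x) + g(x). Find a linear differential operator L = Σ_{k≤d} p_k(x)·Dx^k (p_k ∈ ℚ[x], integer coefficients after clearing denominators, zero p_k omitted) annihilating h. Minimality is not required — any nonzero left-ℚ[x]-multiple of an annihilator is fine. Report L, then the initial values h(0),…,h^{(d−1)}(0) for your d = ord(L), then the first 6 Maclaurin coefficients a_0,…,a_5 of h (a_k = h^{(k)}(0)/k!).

f: a_k = 0, 6, 0, -9, 0, 81/20, …
g: a_k = 2, 2, 4, 6, 10, 16, …
L₀ := lclm(L_f,L_g); ord L₀ ≤ 2+1.
L = (-243 - 432·x + 81·x^2 - 216·x^3 - 405·x^4 - 162·x^5) + (117 - 225·x - 36·x^2 + 297·x^3 - 54·x^4 - 243·x^5 - 81·x^6)·Dx + (-27 - 48·x + 9·x^2 - 24·x^3 - 45·x^4 - 18·x^5)·Dx^2 + (13 - 25·x - 4·x^2 + 33·x^3 - 6·x^4 - 27·x^5 - 9·x^6)·Dx^3  (order 3).
h: a_k = 2, 8, 4, -3, 10, 401/20, …
ICs: h(0) = 2, h′(0) = 8, h′′(0) = 8.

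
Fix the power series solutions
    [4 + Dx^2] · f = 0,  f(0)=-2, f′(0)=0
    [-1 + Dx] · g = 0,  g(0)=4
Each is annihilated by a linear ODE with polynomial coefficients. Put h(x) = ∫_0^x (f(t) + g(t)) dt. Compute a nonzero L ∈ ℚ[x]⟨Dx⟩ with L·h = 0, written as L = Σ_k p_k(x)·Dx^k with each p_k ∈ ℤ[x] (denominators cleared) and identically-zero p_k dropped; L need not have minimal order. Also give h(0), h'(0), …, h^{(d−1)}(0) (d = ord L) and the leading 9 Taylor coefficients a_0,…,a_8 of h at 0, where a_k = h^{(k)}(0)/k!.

f: a_k = -2, 0, 4, 0, -4/3, 0, 8/45, 0, -4/315, …
g: a_k = 4, 4, 2, 2/3, 1/6, 1/30, 1/180, 1/1260, 1/10080, …
h₀=f+g: left-lcm gives L₀, ord ≤ 3.
h=∫₀ˣh₀: take L = L₀·Dx.
L = -4·Dx + 4·Dx^2 - Dx^3 + Dx^4  (order 4).
h: a_k = 0, 2, 2, 2, 1/6, -7/30, 1/180, 11/420, 1/10080, …
ICs: h(0) = 0, h′(0) = 2, h′′(0) = 4, h′′′(0) = 12.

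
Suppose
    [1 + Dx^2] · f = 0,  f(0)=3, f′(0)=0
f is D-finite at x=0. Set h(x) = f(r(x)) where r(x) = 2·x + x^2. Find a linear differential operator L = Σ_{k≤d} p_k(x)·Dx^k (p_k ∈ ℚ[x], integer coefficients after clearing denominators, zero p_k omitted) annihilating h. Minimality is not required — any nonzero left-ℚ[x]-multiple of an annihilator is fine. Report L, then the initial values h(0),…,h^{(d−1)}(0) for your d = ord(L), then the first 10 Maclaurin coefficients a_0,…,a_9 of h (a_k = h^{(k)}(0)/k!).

f: a_k = 3, 0, -3/2, 0, 1/8, 0, -1/240, 0, 1/13440, 0, …
Substitute x→r, Dx→(1/r')Dx; clear ⇒ L₀.
L = (4 + 12·x + 12·x^2 + 4·x^3) - Dx + (1 + x)·Dx^2  (order 2).
h: a_k = 3, 0, -6, -6, 1/2, 4, 41/15, 1/5, -719/840, -62/105, …
ICs: h(0) = 3, h′(0) = 0.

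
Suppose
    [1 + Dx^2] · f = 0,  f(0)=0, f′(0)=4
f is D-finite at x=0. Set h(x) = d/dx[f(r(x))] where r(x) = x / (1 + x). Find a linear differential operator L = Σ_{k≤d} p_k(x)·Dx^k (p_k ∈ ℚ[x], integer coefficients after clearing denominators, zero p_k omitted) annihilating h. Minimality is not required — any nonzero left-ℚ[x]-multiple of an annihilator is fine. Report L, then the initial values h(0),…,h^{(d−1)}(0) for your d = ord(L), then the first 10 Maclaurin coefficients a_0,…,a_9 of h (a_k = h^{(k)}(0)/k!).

L = (7 + 12·x + 6·x^2) + (6 + 18·x + 18·x^2 + 6·x^3)·Dx + (1 + 4·x + 6·x^2 + 4·x^3 + x^4)·Dx^2  (order 2).
h: a_k = 4, -8, 10, -8, 1/6, 15, -6931/180, 3182/45, -224179/2016, 159935/1008, …
ICs: h(0) = 4, h′(0) = -8.

f: a_k = 0, 4, 0, -2/3, 0, 1/30, 0, -1/1260, 0, 1/90720, …
f∘r: x↦r, Dx↦Dx/r' in L_f ⇒ L₀.
h₀' ⇒ L via d/dx closure of L₀.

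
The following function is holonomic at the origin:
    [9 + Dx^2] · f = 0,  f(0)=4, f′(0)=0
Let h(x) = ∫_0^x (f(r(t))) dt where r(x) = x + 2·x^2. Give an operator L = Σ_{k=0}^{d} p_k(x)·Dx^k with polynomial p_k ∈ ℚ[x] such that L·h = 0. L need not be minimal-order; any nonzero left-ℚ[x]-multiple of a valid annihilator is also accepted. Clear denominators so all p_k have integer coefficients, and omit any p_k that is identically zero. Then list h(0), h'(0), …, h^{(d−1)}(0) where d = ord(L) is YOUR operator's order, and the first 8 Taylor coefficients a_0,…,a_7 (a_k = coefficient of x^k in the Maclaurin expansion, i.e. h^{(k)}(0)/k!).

L = (9 + 108·x + 432·x^2 + 576·x^3)·Dx - 4·Dx^2 + (1 + 4·x)·Dx^3  (order 3).
h: a_k = 0, 4, 0, -6, -18, -117/10, 18, 6399/140, …
ICs: h(0) = 0, h′(0) = 4, h′′(0) = 0.

f: a_k = 4, 0, -18, 0, 27/2, 0, -81/20, 0, …
Substitute x→r, Dx→(1/r')Dx; clear ⇒ L₀.
Integrate: L := L₀·Dx.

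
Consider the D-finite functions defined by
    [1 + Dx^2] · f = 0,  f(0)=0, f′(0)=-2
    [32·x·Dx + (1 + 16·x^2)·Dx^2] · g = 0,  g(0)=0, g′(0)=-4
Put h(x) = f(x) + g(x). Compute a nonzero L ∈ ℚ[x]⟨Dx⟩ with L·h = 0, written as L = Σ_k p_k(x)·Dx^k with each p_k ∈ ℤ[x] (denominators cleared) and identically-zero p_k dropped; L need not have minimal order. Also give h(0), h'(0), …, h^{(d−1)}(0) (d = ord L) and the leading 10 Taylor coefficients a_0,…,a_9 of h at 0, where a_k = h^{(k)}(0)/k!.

f: a_k = 0, -2, 0, 1/3, 0, -1/60, 0, 1/2520, 0, -1/181440, …
g: a_k = 0, -4, 0, 64/3, 0, -1024/5, 0, 16384/7, 0, -262144/9, …
f+g: L₀ = lclm(L_f,L_g), ord ≤ 2+2.
L = (-6112·x + 99328·x^3 + 8192·x^5)·Dx + (-31 + 1072·x^2 + 25344·x^4 + 4096·x^6)·Dx^2 + (-6112·x + 99328·x^3 + 8192·x^5)·Dx^3 + (-31 + 1072·x^2 + 25344·x^4 + 4096·x^6)·Dx^4  (order 4).
h: a_k = 0, -6, 0, 65/3, 0, -12289/60, 0, 5898241/2520, 0, -5284823041/181440, …
ICs: h(0) = 0, h′(0) = -6, h′′(0) = 0, h′′′(0) = 130.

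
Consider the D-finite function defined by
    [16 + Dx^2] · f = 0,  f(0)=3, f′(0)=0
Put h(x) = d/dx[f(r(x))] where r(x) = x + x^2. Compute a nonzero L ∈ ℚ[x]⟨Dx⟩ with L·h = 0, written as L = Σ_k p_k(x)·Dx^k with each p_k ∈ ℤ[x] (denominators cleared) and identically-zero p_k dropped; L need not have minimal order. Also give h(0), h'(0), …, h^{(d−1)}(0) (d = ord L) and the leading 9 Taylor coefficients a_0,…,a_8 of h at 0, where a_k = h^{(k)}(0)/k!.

L = (28 + 128·x + 384·x^2 + 512·x^3 + 256·x^4) + (-6 - 12·x)·Dx + (1 + 4·x + 4·x^2)·Dx^2  (order 2).
h: a_k = 0, -48, -144, 32, 640, 5248/5, 896/5, -184064/105, -95232/35, …
ICs: h(0) = 0, h′(0) = -48.

f: a_k = 3, 0, -24, 0, 32, 0, -256/15, 0, 512/105, …
h₀=f(r): pull back L_f along r ⇒ L₀.
Derive L from L₀ (diff closure).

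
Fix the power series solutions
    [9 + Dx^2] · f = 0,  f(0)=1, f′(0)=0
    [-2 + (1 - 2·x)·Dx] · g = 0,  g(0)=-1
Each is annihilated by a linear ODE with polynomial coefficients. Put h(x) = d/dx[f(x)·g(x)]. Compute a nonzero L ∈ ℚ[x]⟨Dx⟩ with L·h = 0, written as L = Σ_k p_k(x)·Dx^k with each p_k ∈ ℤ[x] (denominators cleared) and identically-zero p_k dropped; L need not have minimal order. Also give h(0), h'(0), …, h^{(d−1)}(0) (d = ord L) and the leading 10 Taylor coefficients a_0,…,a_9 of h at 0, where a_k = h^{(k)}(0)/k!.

L = (1 - 36·x + 36·x^2) + (-4 + 8·x)·Dx + (1 - 4·x + 4·x^2)·Dx^2  (order 2).
h: a_k = -2, 1, 3, -11/2, -55/4, -1077/40, -2513/40, -16229/112, -146061/448, -3245071/4480, …
ICs: h(0) = -2, h′(0) = 1.

f: a_k = 1, 0, -9/2, 0, 27/8, 0, -81/80, 0, 729/4480, 0, …
g: a_k = -1, -2, -4, -8, -16, -32, -64, -128, -256, -512, …
Product ⇒ symmetric product L₀, ord ≤ 2.
Differentiate: ansatz ord ≤ ord L₀ ⇒ L.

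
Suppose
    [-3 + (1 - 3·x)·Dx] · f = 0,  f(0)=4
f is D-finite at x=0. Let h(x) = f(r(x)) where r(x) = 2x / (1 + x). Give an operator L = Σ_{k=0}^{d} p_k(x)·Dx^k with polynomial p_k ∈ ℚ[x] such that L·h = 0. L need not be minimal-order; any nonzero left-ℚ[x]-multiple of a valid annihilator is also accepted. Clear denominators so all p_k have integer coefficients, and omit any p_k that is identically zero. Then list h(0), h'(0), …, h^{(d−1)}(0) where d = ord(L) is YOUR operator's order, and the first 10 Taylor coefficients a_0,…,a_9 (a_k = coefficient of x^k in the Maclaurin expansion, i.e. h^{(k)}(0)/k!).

L = 6 + (-1 + 4·x + 5·x^2)·Dx  (order 1).
h: a_k = 4, 24, 120, 600, 3000, 15000, 75000, 375000, 1875000, 9375000, …
ICs: h(0) = 4.

f: a_k = 4, 12, 36, 108, 324, 972, 2916, 8748, 26244, 78732, …
L₀ from L_f via x↦r, Dx↦r'^{-1}Dx.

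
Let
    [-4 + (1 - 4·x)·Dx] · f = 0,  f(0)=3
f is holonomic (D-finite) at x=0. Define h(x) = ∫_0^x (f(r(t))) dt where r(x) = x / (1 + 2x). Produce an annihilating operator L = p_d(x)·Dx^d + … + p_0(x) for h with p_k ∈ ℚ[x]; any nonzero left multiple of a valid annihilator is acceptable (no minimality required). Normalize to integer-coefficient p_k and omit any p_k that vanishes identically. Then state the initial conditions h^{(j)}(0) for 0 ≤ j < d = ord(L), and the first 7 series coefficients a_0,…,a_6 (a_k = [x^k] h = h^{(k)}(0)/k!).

f: a_k = 3, 12, 48, 192, 768, 3072, 12288, …
Substitute x→r, Dx→(1/r')Dx; clear ⇒ L₀.
h=∫h₀ ⇒ L = L₀·Dx.
L = 4·Dx + (-1 + 4·x^2)·Dx^2  (order 2).
h: a_k = 0, 3, 6, 8, 12, 96/5, 32, …
ICs: h(0) = 0, h′(0) = 3.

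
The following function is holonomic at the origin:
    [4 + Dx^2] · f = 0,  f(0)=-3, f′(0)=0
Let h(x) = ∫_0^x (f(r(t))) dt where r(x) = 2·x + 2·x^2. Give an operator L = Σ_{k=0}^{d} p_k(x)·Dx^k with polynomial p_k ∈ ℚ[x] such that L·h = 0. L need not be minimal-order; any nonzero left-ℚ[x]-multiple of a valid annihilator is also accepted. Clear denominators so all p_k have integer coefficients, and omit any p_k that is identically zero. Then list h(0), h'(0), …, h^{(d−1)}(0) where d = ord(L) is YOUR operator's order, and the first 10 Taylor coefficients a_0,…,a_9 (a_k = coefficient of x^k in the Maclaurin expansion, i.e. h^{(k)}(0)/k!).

f: a_k = -3, 0, 6, 0, -2, 0, 4/15, 0, -2/105, 0, …
h₀=f(r): pull back L_f along r ⇒ L₀.
Integrate: L := L₀·Dx.
L = (16 + 96·x + 192·x^2 + 128·x^3)·Dx - 2·Dx^2 + (1 + 2·x)·Dx^3  (order 3).
h: a_k = 0, -3, 0, 8, 12, -8/5, -64/3, -2624/105, -16/5, 23008/945, …
ICs: h(0) = 0, h′(0) = -3, h′′(0) = 0.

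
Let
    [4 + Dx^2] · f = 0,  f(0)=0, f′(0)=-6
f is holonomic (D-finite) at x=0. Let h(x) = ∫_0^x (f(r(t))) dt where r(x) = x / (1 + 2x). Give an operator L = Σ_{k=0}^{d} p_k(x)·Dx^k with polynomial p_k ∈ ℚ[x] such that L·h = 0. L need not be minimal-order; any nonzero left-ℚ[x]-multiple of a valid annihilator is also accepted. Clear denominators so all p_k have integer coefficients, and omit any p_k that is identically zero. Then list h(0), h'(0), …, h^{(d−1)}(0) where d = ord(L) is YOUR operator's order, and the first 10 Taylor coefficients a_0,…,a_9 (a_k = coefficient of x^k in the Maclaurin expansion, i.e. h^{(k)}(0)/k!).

f: a_k = 0, -6, 0, 4, 0, -4/5, 0, 8/105, 0, -4/945, …
f∘r: x↦r, Dx↦Dx/r' in L_f ⇒ L₀.
Integrate: L := L₀·Dx.
L = 4·Dx + (4 + 24·x + 48·x^2 + 32·x^3)·Dx^2 + (1 + 8·x + 24·x^2 + 32·x^3 + 16·x^4)·Dx^3  (order 3).
h: a_k = 0, 0, -3, 4, -5, 24/5, -2/15, -120/7, 6931/105, -25456/135, …
ICs: h(0) = 0, h′(0) = 0, h′′(0) = -6.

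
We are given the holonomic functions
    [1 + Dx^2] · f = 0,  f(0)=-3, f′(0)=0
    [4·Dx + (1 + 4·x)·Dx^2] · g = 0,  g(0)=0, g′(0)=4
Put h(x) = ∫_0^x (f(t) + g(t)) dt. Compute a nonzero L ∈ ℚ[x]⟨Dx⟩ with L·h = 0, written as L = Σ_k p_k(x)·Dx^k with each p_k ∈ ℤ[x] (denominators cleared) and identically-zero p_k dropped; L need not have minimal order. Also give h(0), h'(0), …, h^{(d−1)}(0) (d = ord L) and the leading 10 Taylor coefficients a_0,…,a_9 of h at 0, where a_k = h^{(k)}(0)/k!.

L = (388 + 32·x + 64·x^2)·Dx^2 + (33 + 140·x + 48·x^2 + 64·x^3)·Dx^3 + (388 + 32·x + 64·x^2)·Dx^4 + (33 + 140·x + 48·x^2 + 64·x^3)·Dx^5  (order 5).
h: a_k = 0, -3, 2, -13/6, 16/3, -513/40, 512/15, -54613/560, 2048/7, -110100481/120960, …
ICs: h(0) = 0, h′(0) = -3, h′′(0) = 4, h′′′(0) = -13, h′′′′(0) = 128.

f: a_k = -3, 0, 3/2, 0, -1/8, 0, 1/240, 0, -1/13440, 0, …
g: a_k = 0, 4, -8, 64/3, -64, 1024/5, -2048/3, 16384/7, -8192, 262144/9, …
Weyl lclm of L_f,L_g ⇒ L₀ (ord ≤ 4).
∫: right-multiply L₀ by Dx.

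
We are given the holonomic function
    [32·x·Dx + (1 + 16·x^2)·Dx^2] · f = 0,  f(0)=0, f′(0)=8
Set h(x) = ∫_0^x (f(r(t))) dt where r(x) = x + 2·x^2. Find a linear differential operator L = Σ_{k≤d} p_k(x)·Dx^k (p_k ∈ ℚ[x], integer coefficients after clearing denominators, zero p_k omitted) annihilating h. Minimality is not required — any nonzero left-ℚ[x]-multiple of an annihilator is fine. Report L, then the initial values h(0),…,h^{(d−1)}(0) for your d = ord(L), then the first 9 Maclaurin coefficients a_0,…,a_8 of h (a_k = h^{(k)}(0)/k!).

f: a_k = 0, 8, 0, -128/3, 0, 2048/5, 0, -32768/7, 0, …
Change of var in L_f (x↦r) gives L₀.
∫: right-multiply L₀ by Dx.
L = (-4 + 32·x + 256·x^2 + 768·x^3 + 768·x^4)·Dx^2 + (1 + 4·x + 16·x^2 + 128·x^3 + 320·x^4 + 256·x^5)·Dx^3  (order 3).
h: a_k = 0, 0, 4, 16/3, -32/3, -256/5, -256/15, 11264/21, 10240/7, …
ICs: h(0) = 0, h′(0) = 0, h′′(0) = 8.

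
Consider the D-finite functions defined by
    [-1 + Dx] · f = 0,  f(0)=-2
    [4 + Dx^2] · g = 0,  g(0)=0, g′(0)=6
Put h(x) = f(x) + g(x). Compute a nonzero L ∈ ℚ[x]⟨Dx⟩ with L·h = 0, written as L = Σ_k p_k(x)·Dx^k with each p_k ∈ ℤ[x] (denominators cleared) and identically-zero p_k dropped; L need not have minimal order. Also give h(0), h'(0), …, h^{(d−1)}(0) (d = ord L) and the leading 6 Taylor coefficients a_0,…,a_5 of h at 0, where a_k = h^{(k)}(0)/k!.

L = -4 + 4·Dx - Dx^2 + Dx^3  (order 3).
h: a_k = -2, 4, -1, -13/3, -1/12, 47/60, …
ICs: h(0) = -2, h′(0) = 4, h′′(0) = -2.

f: a_k = -2, -2, -1, -1/3, -1/12, -1/60, …
g: a_k = 0, 6, 0, -4, 0, 4/5, …
f+g: L₀ = lclm(L_f,L_g), ord ≤ 1+2.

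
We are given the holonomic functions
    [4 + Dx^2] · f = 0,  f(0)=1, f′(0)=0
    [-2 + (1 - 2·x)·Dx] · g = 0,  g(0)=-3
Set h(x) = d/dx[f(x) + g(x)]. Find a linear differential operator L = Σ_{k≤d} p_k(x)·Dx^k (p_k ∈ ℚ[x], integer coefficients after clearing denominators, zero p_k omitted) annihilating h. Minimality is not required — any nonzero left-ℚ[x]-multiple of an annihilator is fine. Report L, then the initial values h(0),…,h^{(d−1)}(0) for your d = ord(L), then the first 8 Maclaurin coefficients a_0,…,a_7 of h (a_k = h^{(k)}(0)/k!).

f: a_k = 1, 0, -2, 0, 2/3, 0, -4/45, 0, …
g: a_k = -3, -6, -12, -24, -48, -96, -192, -384, …
Weyl lclm of L_f,L_g ⇒ L₀ (ord ≤ 3).
Differentiate: ansatz ord ≤ ord L₀ ⇒ L.
L = (208 - 64·x + 64·x^2) + (-28 + 72·x - 48·x^2 + 32·x^3)·Dx + (52 - 16·x + 16·x^2)·Dx^2 + (-7 + 18·x - 12·x^2 + 8·x^3)·Dx^3  (order 3).
h: a_k = -6, -28, -72, -568/3, -480, -17288/15, -2688, -1935344/315, …
ICs: h(0) = -6, h′(0) = -28, h′′(0) = -144.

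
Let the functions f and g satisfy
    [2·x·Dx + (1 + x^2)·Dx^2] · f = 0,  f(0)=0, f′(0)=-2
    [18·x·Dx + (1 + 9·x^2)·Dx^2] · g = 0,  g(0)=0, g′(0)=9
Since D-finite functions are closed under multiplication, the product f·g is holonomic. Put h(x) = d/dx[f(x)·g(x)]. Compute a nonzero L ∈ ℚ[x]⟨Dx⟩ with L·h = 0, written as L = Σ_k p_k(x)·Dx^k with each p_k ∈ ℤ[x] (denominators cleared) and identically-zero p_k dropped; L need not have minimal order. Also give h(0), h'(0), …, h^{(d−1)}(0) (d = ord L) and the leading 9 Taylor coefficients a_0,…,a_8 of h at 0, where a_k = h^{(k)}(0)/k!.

L = (-216·x - 3600·x^3 - 5184·x^5 + 6480·x^7 + 17496·x^9) + (-40 - 1452·x^2 - 6480·x^4 - 4536·x^6 + 22680·x^8 + 26244·x^10)·Dx + (-80·x - 980·x^3 - 2160·x^5 + 2952·x^7 + 12960·x^9 + 8748·x^11)·Dx^2 + (-1 - 20·x^2 - 109·x^4 + 981·x^8 + 1620·x^10 + 729·x^12)·Dx^3  (order 3).
h: a_k = 0, -36, 0, 240, 0, -9396/5, 0, 111168/7, 0, …
ICs: h(0) = 0, h′(0) = -36, h′′(0) = 0.

f: a_k = 0, -2, 0, 2/3, 0, -2/5, 0, 2/7, 0, …
g: a_k = 0, 9, 0, -27, 0, 729/5, 0, -6561/7, 0, …
f·g: L₀ = L_f ⊗_s L_g, ord ≤ 2·2.
Differentiate: ansatz ord ≤ ord L₀ ⇒ L.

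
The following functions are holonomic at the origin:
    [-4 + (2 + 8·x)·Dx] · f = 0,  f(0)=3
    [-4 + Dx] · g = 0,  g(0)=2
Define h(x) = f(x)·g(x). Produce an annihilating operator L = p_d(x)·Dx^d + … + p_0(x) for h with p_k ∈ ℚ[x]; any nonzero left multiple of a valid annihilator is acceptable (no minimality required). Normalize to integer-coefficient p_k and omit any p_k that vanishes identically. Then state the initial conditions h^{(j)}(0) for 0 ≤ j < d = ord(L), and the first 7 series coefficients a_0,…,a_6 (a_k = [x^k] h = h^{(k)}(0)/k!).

L = (-6 - 16·x) + (1 + 4·x)·Dx  (order 1).
h: a_k = 6, 36, 84, 136, 132, 856/5, -712/15, …
ICs: h(0) = 6.

f: a_k = 3, 6, -6, 12, -30, 84, -252, …
g: a_k = 2, 8, 16, 64/3, 64/3, 256/15, 512/45, …
f·g: L₀ = L_f ⊗_s L_g, ord ≤ 1·1.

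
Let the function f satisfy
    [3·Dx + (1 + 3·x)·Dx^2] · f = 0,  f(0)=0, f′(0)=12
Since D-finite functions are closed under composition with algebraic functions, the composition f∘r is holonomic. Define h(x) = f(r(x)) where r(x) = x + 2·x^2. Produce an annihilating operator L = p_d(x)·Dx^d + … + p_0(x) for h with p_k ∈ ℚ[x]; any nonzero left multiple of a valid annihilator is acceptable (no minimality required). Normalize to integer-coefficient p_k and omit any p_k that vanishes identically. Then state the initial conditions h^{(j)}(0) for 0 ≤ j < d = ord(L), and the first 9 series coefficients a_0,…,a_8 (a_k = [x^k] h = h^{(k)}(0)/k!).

L = (-1 + 12·x + 24·x^2)·Dx + (1 + 7·x + 18·x^2 + 24·x^3)·Dx^2  (order 2).
h: a_k = 0, 12, 6, -36, 63, -108/5, -198, 4212/7, -1377/2, …
ICs: h(0) = 0, h′(0) = 12.

f: a_k = 0, 12, -18, 36, -81, 972/5, -486, 8748/7, -6561/2, …
Change of var in L_f (x↦r) gives L₀.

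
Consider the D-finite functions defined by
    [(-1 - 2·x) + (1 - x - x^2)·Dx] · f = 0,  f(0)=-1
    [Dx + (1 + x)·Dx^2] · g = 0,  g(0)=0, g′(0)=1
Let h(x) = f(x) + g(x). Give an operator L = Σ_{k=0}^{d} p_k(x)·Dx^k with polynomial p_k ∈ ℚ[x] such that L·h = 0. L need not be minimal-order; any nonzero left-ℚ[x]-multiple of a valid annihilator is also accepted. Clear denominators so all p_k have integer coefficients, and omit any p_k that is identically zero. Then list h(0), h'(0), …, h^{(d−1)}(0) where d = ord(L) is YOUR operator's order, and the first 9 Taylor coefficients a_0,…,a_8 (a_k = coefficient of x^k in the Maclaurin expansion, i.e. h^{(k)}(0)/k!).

f: a_k = -1, -1, -2, -3, -5, -8, -13, -21, -34, …
g: a_k = 0, 1, -1/2, 1/3, -1/4, 1/5, -1/6, 1/7, -1/8, …
Sum ⇒ L₀ = lclm(L_f,L_g) in ℚ(x)⟨Dx⟩.
L = (26 + 70·x + 76·x^2 + 36·x^3 + 12·x^4)·Dx + (16 + 84·x + 160·x^2 + 144·x^3 + 74·x^4 + 20·x^5)·Dx^2 + (-5 - 11·x + x^2 + 23·x^3 + 29·x^4 + 17·x^5 + 4·x^6)·Dx^3  (order 3).
h: a_k = -1, 0, -5/2, -8/3, -21/4, -39/5, -79/6, -146/7, -273/8, …
ICs: h(0) = -1, h′(0) = 0, h′′(0) = -5.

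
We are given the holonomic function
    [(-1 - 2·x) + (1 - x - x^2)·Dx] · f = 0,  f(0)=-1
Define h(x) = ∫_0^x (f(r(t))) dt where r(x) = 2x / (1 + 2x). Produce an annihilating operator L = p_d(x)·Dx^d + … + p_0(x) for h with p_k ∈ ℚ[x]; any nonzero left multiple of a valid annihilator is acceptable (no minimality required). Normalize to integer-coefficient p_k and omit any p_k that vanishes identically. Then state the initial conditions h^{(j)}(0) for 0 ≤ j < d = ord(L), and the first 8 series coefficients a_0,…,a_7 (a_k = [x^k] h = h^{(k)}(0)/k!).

L = (2 + 12·x)·Dx + (-1 - 4·x + 8·x^3)·Dx^2  (order 2).
h: a_k = 0, -1, -1, -4/3, 0, -16/5, 16/3, -128/7, …
ICs: h(0) = 0, h′(0) = -1.

f: a_k = -1, -1, -2, -3, -5, -8, -13, -21, …
Substitute x→r, Dx→(1/r')Dx; clear ⇒ L₀.
Integrate: L := L₀·Dx.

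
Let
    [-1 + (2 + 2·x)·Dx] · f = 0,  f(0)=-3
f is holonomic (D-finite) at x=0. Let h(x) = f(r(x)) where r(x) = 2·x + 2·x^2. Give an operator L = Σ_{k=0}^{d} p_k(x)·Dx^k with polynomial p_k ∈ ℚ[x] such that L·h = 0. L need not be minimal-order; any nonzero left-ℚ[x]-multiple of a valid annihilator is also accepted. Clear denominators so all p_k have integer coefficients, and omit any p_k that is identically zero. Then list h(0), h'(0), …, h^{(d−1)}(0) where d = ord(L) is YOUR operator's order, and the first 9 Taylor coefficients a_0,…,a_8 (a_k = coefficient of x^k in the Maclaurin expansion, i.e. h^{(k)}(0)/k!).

L = (-1 - 2·x) + (1 + 2·x + 2·x^2)·Dx  (order 1).
h: a_k = -3, -3, -3/2, 3/2, -9/8, 3/8, 9/16, -21/16, 183/128, …
ICs: h(0) = -3.

f: a_k = -3, -3/2, 3/8, -3/16, 15/128, -21/256, 63/1024, -99/2048, 1287/32768, …
h₀=f(r): pull back L_f along r ⇒ L₀.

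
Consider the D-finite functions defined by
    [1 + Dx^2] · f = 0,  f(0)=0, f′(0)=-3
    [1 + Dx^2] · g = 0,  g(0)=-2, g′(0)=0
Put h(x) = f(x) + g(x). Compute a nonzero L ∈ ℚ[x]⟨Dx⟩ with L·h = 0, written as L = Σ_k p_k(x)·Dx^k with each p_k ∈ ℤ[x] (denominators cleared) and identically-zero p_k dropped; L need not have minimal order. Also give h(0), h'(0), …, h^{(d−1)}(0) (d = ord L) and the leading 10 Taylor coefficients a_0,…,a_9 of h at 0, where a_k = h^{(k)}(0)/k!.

L = 1 + Dx^2  (order 2).
h: a_k = -2, -3, 1, 1/2, -1/12, -1/40, 1/360, 1/1680, -1/20160, -1/120960, …
ICs: h(0) = -2, h′(0) = -3.

f: a_k = 0, -3, 0, 1/2, 0, -1/40, 0, 1/1680, 0, -1/120960, …
g: a_k = -2, 0, 1, 0, -1/12, 0, 1/360, 0, -1/20160, 0, …
L₀ := lclm(L_f,L_g); ord L₀ ≤ 2+2.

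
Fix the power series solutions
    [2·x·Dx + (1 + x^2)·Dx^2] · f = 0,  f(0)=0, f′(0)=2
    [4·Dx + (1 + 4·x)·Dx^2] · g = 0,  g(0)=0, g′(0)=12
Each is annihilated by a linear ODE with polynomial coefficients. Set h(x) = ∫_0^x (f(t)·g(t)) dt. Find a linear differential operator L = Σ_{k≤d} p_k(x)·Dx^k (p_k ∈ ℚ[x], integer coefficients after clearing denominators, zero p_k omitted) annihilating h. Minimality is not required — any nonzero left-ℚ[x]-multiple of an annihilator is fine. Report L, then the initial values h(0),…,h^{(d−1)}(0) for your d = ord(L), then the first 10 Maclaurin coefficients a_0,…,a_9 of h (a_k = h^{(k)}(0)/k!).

L = (144 + 896·x + 560·x^2 + 2304·x^3 + 1920·x^4 + 3328·x^5 + 256·x^7)·Dx^2 + (132 + 304·x + 2252·x^2 + 4144·x^3 + 8896·x^4 + 5952·x^5 + 8960·x^6 + 192·x^7 + 896·x^8)·Dx^3 + (72 + 376·x + 912·x^2 + 2808·x^3 + 3720·x^4 + 6288·x^5 + 3072·x^6 + 4368·x^7 + 192·x^8 + 512·x^9)·Dx^4 + (5 + 48·x + 178·x^2 + 416·x^3 + 729·x^4 + 720·x^5 + 1008·x^6 + 384·x^7 + 516·x^8 + 32·x^9 + 64·x^10)·Dx^5  (order 5).
h: a_k = 0, 0, 0, 8, -12, 24, -184/3, 2552/15, -2486/5, 4552/3, …
ICs: h(0) = 0, h′(0) = 0, h′′(0) = 0, h′′′(0) = 48, h′′′′(0) = -288.

f: a_k = 0, 2, 0, -2/3, 0, 2/5, 0, -2/7, 0, 2/9, …
g: a_k = 0, 12, -24, 64, -192, 3072/5, -2048, 49152/7, -24576, 262144/3, …
L₀ := L_f ⊗_s L_g (sym. prod.), ord ≤ 4.
Integrate: L := L₀·Dx.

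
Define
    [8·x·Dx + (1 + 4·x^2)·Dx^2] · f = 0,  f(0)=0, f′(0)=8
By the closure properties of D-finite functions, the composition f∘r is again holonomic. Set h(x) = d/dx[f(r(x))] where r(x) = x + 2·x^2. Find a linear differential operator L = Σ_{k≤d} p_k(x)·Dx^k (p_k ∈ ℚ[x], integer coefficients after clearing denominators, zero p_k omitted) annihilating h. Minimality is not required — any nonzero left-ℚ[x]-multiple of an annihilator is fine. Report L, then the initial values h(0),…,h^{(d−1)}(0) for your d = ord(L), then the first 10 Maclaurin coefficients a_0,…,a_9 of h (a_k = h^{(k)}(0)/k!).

L = (-4 + 8·x + 64·x^2 + 192·x^3 + 192·x^4) + (1 + 4·x + 4·x^2 + 32·x^3 + 80·x^4 + 64·x^5)·Dx  (order 1).
h: a_k = 8, 32, -32, -256, -512, 1024, 6656, 8192, -34816, -155648, …
ICs: h(0) = 8.

f: a_k = 0, 8, 0, -32/3, 0, 128/5, 0, -512/7, 0, 2048/9, …
Substitute x→r, Dx→(1/r')Dx; clear ⇒ L₀.
Derive L from L₀ (diff closure).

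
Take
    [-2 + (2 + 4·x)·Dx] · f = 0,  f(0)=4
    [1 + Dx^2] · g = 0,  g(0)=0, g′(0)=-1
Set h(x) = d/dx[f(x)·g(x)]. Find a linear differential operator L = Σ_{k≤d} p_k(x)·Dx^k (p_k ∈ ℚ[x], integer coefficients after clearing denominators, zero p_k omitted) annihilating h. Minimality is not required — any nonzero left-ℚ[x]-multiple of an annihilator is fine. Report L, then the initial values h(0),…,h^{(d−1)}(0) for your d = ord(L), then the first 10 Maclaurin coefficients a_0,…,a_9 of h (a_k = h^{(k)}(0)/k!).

f: a_k = 4, 4, -2, 2, -5/2, 7/2, -21/4, 33/4, -429/32, 715/32, …
g: a_k = 0, -1, 0, 1/6, 0, -1/120, 0, 1/5040, 0, -1/362880, …
Sym-product of L_f,L_g gives L₀ (≤ ord 2).
Derive L from L₀ (diff closure).
L = (2 + 12·x + 16·x^2 + 8·x^3 + 4·x^4) + (1 - 6·x^2 - 4·x^3)·Dx + (1 + 5·x + 9·x^2 + 8·x^3 + 4·x^4)·Dx^2  (order 2).
h: a_k = -4, -8, 8, -16/3, 32/3, -96/5, 1528/45, -3872/63, 35584/315, -17008/81, …
ICs: h(0) = -4, h′(0) = -8.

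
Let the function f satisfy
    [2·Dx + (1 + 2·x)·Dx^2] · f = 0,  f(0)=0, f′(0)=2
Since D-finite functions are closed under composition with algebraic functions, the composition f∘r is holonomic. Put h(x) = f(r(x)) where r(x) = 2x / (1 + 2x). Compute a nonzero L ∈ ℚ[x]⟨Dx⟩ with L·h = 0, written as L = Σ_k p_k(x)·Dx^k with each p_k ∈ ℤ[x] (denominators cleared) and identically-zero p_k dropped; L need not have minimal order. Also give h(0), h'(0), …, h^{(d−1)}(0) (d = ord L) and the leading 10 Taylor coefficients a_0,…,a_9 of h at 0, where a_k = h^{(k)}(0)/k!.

L = (8 + 24·x)·Dx + (1 + 8·x + 12·x^2)·Dx^2  (order 2).
h: a_k = 0, 4, -16, 208/3, -320, 7744/5, -23296/3, 279808/7, -209920, 10077184/9, …
ICs: h(0) = 0, h′(0) = 4.

f: a_k = 0, 2, -2, 8/3, -4, 32/5, -32/3, 128/7, -32, 512/9, …
h₀=f(r): pull back L_f along r ⇒ L₀.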